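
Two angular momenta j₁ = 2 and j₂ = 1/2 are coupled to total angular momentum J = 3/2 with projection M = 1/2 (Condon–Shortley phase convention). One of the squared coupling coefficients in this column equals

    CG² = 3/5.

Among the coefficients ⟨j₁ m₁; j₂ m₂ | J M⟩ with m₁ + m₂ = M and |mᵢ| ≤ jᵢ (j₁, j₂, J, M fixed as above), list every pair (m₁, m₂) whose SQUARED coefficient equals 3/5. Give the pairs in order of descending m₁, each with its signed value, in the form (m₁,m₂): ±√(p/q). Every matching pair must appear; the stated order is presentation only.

Admissible pairs with m₁+m₂ = M = 1/2: (0,1/2), (1,-1/2)
  (m₁,m₂)=(1,-1/2): CG² = 3/5, CG = +√(3/5)   ← matches the target
  (m₁,m₂)=(0,1/2): CG² = 2/5, CG = −√(2/5)
Pairs with CG² = 3/5: (1,-1/2): +√(3/5)

(1,-1/2): +√(3/5)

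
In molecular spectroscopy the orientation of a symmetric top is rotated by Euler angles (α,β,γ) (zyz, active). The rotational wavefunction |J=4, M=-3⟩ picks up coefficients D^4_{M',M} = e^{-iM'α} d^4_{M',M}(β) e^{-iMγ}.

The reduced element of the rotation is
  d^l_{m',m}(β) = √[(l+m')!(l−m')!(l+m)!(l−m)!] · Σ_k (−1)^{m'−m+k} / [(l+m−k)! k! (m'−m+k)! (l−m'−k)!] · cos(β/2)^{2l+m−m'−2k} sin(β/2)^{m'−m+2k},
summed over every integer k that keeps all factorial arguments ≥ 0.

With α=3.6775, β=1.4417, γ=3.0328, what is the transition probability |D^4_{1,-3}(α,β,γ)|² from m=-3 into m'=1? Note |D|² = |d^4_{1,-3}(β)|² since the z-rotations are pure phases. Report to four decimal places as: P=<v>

P=0.1843

Split into d^4_{1,-3}(β=1.4417) × two z-phases.
Half-angle: c=0.751245, s=0.660023. N=√(120·6·1·5040)=1904.940944
The bounds max(0,m−m')=0 and min(l+m,l−m')=1 give 2 terms
  k=0: (−1)^4·1904.9409/(144)·0.7512^4·0.6600^4 = +0.799619
  k=1: (−1)^5·1904.9409/(240)·0.7512^2·0.6600^6 = -0.370331
d^4_{1,-3}(1.4417) = +0.799619 -0.370331 = +0.429288
|D^4_{1,-3}|² = |d^4_{1,-3}(β)|² = (+0.429288)² = 0.184288 (the z-rotation phases have unit modulus)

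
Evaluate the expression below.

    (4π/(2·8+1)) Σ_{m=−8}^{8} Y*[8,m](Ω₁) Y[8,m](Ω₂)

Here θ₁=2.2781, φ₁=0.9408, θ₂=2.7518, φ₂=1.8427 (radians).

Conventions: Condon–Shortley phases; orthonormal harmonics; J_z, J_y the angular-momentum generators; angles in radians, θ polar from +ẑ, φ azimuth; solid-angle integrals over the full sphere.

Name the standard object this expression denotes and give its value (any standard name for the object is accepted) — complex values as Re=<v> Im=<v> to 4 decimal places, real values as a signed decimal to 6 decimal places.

This sum is the spherical-harmonic addition theorem: it equals the Legendre polynomial P_l(cos γ) of the angle γ between the two directions.
Summing Y*_{l m}(θ₁,φ₁)·Y_{l m}(θ₂,φ₂) over m ∈ [−8, 8]; prefactor 4π/(2·8+1) = 0.739198:
  m=-8: Y*=+0.018481+0.054385i  Y=-0.000127-0.000184i  product +0.000008-0.000010i
  m=-7: Y*=-0.187496-0.058496i  Y=-0.002062+0.000712i  product +0.000428-0.000013i
  m=-6: Y*=+0.310954-0.230740i  Y=+0.000813+0.013387i  product +0.003342+0.003975i
  m=-5: Y*=+0.003749+0.446898i  Y=+0.057302+0.012290i  product -0.005278+0.025654i
  m=-4: Y*=-0.147798-0.105873i  Y=+0.086312-0.164510i  product -0.030174+0.015176i
  m=-3: Y*=-0.242632+0.080188i  Y=-0.300381-0.282701i  product +0.095551+0.044505i
  m=-2: Y*=+0.102353-0.318645i  Y=-0.483012+0.292037i  product +0.043618+0.183800i
  m=-1: Y*=-0.065600-0.089973i  Y=+0.068844+0.246922i  product +0.017700-0.022392i
  m=+0: Y*=+0.352434-0.000000i  Y=-0.409466+0.000000i  product -0.144310+0.000000i
  m=+1: Y*=+0.065600-0.089973i  Y=-0.068844+0.246922i  product +0.017700+0.022392i
  m=+2: Y*=+0.102353+0.318645i  Y=-0.483012-0.292037i  product +0.043618-0.183800i
  m=+3: Y*=+0.242632+0.080188i  Y=+0.300381-0.282701i  product +0.095551-0.044505i
  m=+4: Y*=-0.147798+0.105873i  Y=+0.086312+0.164510i  product -0.030174-0.015176i
  m=+5: Y*=-0.003749+0.446898i  Y=-0.057302+0.012290i  product -0.005278-0.025654i
  m=+6: Y*=+0.310954+0.230740i  Y=+0.000813-0.013387i  product +0.003342-0.003975i
  m=+7: Y*=+0.187496-0.058496i  Y=+0.002062+0.000712i  product +0.000428+0.000013i
  m=+8: Y*=+0.018481-0.054385i  Y=-0.000127+0.000184i  product +0.000008+0.000010i
Total Σ_m = +0.106082-0.000000i. Multiply by 0.739198: +0.078416-0.000000i. P_8(cos γ) = 0.078416

Legendre polynomial (addition theorem), +0.078416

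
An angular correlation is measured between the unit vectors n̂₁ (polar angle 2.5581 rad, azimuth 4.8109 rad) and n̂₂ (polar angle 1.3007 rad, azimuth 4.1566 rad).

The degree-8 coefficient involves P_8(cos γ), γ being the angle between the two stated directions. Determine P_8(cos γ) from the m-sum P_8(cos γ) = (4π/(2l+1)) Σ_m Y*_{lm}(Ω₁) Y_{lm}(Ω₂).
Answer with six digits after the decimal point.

Addition theorem: P_8(cos γ) = (4π/17) Σ_m Y*_{lm}(Ω₁) Y_{lm}(Ω₂), m = −8…8:
  m=-8: Y*=+0.003086+0.003102i  Y=-0.100864-0.370091i  product +0.000837-0.001455i
  m=-7: Y*=+0.016866-0.020453i  Y=-0.289231+0.311135i  product +0.001485+0.011163i
  m=-6: Y*=-0.082576-0.055417i  Y=+0.020107+0.003932i  product -0.001442-0.001439i
  m=-5: Y*=-0.121305+0.226030i  Y=+0.123639+0.325855i  product -0.088651-0.011582i
  m=-4: Y*=+0.415031+0.172566i  Y=+0.092409-0.120965i  product +0.059227-0.034258i
  m=-3: Y*=+0.135247-0.444234i  Y=+0.279621+0.027087i  product +0.049851-0.120554i
  m=-2: Y*=-0.089178-0.017801i  Y=-0.089795-0.181595i  product +0.004775+0.017793i
  m=-1: Y*=+0.037870-0.383180i  Y=+0.129777-0.208948i  product -0.075150-0.057641i
  m=+0: Y*=-0.227139-0.000000i  Y=-0.215801+0.000000i  product +0.049017+0.000000i
  m=+1: Y*=-0.037870-0.383180i  Y=-0.129777-0.208948i  product -0.075150+0.057641i
  m=+2: Y*=-0.089178+0.017801i  Y=-0.089795+0.181595i  product +0.004775-0.017793i
  m=+3: Y*=-0.135247-0.444234i  Y=-0.279621+0.027087i  product +0.049851+0.120554i
  m=+4: Y*=+0.415031-0.172566i  Y=+0.092409+0.120965i  product +0.059227+0.034258i
  m=+5: Y*=+0.121305+0.226030i  Y=-0.123639+0.325855i  product -0.088651+0.011582i
  m=+6: Y*=-0.082576+0.055417i  Y=+0.020107-0.003932i  product -0.001442+0.001439i
  m=+7: Y*=-0.016866-0.020453i  Y=+0.289231+0.311135i  product +0.001485-0.011163i
  m=+8: Y*=+0.003086-0.003102i  Y=-0.100864+0.370091i  product +0.000837+0.001455i
Σ over m = -0.049119+0.000000i; ×(4π/17) → -0.036309+0.000000i. Real part: -0.036309

-0.036309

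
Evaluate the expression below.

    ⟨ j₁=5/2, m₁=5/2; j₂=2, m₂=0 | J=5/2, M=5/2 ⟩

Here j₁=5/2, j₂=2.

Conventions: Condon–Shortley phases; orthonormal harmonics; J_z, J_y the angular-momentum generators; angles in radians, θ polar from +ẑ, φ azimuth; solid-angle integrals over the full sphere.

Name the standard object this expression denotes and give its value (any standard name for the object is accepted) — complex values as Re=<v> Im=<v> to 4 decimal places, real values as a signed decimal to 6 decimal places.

This is a Clebsch–Gordan (vector-coupling) coefficient.
triangle: 2!*3!*2!/8! = 24/40320
(j±m)!: 5!*0!*2!*2!*5!*0! = 57600
prefactor² = (2J+1)*Δ*N² = 1440/7
  k=0: +1/(0!*2!*0!*2!*3!*0!) = 1/24
Σ = 1/24  ⇒  CG² = 1440/7*(1/24)² = 5/14
CG = +√(5/14) = +0.597614

Clebsch–Gordan coefficient, +√(5/14) ≈ +0.597614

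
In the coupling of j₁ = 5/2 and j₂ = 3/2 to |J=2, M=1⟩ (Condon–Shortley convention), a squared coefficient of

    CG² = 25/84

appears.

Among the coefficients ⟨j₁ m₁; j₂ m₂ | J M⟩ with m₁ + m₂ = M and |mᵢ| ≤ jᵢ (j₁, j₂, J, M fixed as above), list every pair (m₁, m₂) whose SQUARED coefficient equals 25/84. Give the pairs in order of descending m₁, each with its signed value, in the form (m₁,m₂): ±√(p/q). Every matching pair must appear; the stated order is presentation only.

Admissible pairs with m₁+m₂ = M = 1: (-1/2,3/2), (1/2,1/2), (3/2,-1/2), (5/2,-3/2)
  (m₁,m₂)=(5/2,-3/2): CG² = 5/14, CG = +√(5/14)
  (m₁,m₂)=(3/2,-1/2): CG² = 1/42, CG = +√(1/42)
  (m₁,m₂)=(1/2,1/2): CG² = 25/84, CG = −√(25/84)   ← matches the target
  (m₁,m₂)=(-1/2,3/2): CG² = 9/28, CG = +√(9/28)
Pairs with CG² = 25/84: (1/2,1/2): −√(25/84)

(1/2,1/2): −√(25/84)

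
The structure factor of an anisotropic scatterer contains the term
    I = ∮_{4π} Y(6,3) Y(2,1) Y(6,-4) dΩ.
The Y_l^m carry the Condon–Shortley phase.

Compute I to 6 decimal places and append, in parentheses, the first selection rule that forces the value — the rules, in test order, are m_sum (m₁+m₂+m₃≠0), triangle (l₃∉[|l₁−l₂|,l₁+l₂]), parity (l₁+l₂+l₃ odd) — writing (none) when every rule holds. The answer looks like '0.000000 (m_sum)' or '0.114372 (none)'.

Checks pass: Σm=0; 14 even; l₃=6∈[4,8].
(2·6+1)(2·2+1)(2·6+1) = 845
Δ: 2! 10! 2! / 15! → 1/90090
sum: t=0:+1/69120 t=1:−1/14400 t=2:+1/69120 = -7/172800
3j²(6 2 6; 0 0 0) = Δ·Π!·Σ² = 14/715  (sign -1)
sum: t=1:−1/161280 t=2:+1/725760 = -1/207360
3j²(6 2 6; 3 1 -4) = Δ·Π!·Σ² = 7/286  (sign -1)
combine: 4πI² = 845·14/715·7/286 = 49/121
take √, sign +1: I = 0.17951487
No selection rule forces the value: the integral is nonzero (none).

0.179515 (none)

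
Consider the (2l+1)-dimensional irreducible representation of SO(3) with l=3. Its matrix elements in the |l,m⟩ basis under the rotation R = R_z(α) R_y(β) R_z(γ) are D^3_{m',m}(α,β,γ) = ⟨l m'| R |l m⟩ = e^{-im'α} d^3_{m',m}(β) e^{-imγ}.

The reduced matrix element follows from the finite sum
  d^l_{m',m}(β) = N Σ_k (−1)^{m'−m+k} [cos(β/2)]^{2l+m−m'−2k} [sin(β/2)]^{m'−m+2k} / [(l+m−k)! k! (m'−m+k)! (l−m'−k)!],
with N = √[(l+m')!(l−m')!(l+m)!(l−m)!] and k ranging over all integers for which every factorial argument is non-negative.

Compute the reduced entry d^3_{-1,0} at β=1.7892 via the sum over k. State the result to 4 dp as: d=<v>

d=-0.3235

d^3_{-1,0}(β=1.7892) via the finite sum:
With c≡cos(β/2)=0.625831 and s≡sin(β/2)=0.779959, N=[2·24·6·6]^{1/2}=41.569219
The bounds max(0,m−m')=1 and min(l+m,l−m')=3 give 3 terms
  k=1: (−1)^0·41.5692/(12)·0.6258^5·0.7800^1 = +0.259386
  k=2: (−1)^1·41.5692/(4)·0.6258^3·0.7800^3 = -1.208642
  k=3: (−1)^2·41.5692/(12)·0.6258^1·0.7800^5 = +0.625757
d^3_{-1,0}(1.7892) = +0.259386 -1.208642 +0.625757 = -0.323499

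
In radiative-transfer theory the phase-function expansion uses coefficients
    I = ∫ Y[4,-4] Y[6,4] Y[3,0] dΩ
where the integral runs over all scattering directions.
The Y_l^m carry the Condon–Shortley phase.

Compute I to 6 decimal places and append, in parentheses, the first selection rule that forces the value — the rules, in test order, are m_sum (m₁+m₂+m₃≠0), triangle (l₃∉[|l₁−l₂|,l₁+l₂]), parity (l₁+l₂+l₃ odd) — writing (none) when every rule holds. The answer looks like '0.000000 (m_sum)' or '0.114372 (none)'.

Σlᵢ=13 odd — θ-integrand is odd under cosθ→−cosθ; I=0

0.000000 (parity)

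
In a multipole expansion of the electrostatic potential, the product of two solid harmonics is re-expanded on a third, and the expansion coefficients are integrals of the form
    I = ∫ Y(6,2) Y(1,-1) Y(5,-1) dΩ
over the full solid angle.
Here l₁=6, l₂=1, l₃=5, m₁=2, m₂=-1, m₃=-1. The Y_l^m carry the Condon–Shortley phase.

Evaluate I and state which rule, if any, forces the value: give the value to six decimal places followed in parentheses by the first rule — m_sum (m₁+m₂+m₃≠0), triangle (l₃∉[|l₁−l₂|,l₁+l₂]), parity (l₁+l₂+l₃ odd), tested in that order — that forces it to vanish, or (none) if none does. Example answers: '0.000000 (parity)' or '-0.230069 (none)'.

Rules hold: Σm=0, L=12 even, 5≤5≤7.
N = 13·3·11 = 429
Δ = 2!·10!·0!/13! = 1/858
Racah Σ t=1..1: t=1:−1/14400 = -1/14400
⇒ 3j(6 1 5; 0 0 0)² = 6/143, sgn +1
Racah Σ t=0..0: t=0:+1/34560 = 1/34560
⇒ 3j(6 1 5; 2 -1 -1)² = 14/429, sgn +1
4πI² = N·(3j₀)²·(3jₘ)² = 84/143
I = +1·√(0.587413/4π) = 0.21620548
No selection rule forces the value: the integral is nonzero (none).

0.216205 (none)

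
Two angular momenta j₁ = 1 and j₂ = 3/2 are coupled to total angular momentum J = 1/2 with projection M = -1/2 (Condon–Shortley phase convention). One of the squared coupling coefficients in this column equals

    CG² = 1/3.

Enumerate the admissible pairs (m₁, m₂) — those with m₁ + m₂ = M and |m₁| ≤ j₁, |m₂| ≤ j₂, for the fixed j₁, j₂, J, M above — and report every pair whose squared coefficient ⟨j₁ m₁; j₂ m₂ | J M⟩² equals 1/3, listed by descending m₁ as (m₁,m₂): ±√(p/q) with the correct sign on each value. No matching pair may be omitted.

Admissible pairs with m₁+m₂ = M = -1/2: (-1,1/2), (0,-1/2), (1,-3/2)
  (m₁,m₂)=(1,-3/2): CG² = 1/2, CG = +√(1/2)
  (m₁,m₂)=(0,-1/2): CG² = 1/3, CG = −√(1/3)   ← matches the target
  (m₁,m₂)=(-1,1/2): CG² = 1/6, CG = +√(1/6)
Pairs with CG² = 1/3: (0,-1/2): −√(1/3)

(0,-1/2): −√(1/3)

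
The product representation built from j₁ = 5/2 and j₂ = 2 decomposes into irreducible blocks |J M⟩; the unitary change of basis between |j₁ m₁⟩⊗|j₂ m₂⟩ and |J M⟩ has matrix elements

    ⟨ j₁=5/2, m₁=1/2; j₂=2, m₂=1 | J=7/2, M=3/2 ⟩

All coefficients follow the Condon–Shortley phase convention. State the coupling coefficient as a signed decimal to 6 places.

triangle: 1!×4!×3!/9! = 144/362880
(j±m)!: 3!×2!×3!×1!×5!×2! = 17280
prefactor² = (2J+1)×Δ×N² = 384/7
  k=0: +1/(0!×1!×2!×3!×2!×0!) = 1/24
  k=1: −1/(1!×0!×1!×2!×3!×1!) = -1/12
Σ = -1/24  ⇒  CG² = 384/7×(-1/24)² = 2/21
CG = −√(2/21) = -0.308607

−√(2/21) ≈ -0.308607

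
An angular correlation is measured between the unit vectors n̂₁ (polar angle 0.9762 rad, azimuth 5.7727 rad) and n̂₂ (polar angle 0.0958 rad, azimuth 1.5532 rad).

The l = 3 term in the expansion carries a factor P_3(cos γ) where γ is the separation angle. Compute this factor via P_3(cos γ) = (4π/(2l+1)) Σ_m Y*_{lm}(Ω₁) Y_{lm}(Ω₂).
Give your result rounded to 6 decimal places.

Expand P_3 via completeness: Σ_{m} conj(Y_{3,m}) at Ω₁ times Y_{3,m} at Ω₂ —
  [-3]  conj(Y_{3,-3})(Ω₁) = (0.009328, -0.236981) ; Y_{3,-3}(Ω₂) = (-0.000019, 0.000365) ; Δ = (0.000086, 0.000008)
  [-2]  conj(Y_{3,-2})(Ω₁) = (0.205277, -0.334946) ; Y_{3,-2}(Ω₂) = (-0.009302, -0.000328) ; Δ = (-0.002019, 0.003048)
  [-1]  conj(Y_{3,-1})(Ω₁) = (0.132903, -0.074425) ; Y_{3,-1}(Ω₂) = (0.002151, -0.122220) ; Δ = (-0.008810, -0.016404)
  [+0]  conj(Y_{3,0})(Ω₁) = (-0.299147, -0.000000) ; Y_{3,0}(Ω₂) = (0.725937, 0.000000) ; Δ = (-0.217161, -0.000000)
  [+1]  conj(Y_{3,1})(Ω₁) = (-0.132903, -0.074425) ; Y_{3,1}(Ω₂) = (-0.002151, -0.122220) ; Δ = (-0.008810, 0.016404)
  [+2]  conj(Y_{3,2})(Ω₁) = (0.205277, 0.334946) ; Y_{3,2}(Ω₂) = (-0.009302, 0.000328) ; Δ = (-0.002019, -0.003048)
  [+3]  conj(Y_{3,3})(Ω₁) = (-0.009328, -0.236981) ; Y_{3,3}(Ω₂) = (0.000019, 0.000365) ; Δ = (0.000086, -0.000008)
Σ over m = (-0.238648, 0.000000); ×(4π/7) → (-0.428420, 0.000000). Real part: -0.428420

-0.428420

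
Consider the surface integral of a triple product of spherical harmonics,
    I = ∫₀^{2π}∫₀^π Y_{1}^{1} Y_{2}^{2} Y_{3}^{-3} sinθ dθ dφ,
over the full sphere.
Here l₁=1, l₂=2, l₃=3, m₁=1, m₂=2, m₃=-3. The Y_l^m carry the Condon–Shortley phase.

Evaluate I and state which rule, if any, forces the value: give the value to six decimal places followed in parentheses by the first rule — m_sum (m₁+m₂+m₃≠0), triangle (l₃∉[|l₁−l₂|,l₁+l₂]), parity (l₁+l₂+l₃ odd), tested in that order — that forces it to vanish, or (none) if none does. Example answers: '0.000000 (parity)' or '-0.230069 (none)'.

-0.319865 (none)

Rules hold: Σm=0, L=6 even, 1≤3≤3.
N = 3·5·7 = 105
Δ = 0!·2!·4!/7! = 1/105
Racah Σ t=0..0: t=0:+1/4 = 1/4
⇒ 3j(1 2 3; 0 0 0)² = 3/35, sgn -1
Racah Σ t=0..0: t=0:+1/48 = 1/48
⇒ 3j(1 2 3; 1 2 -3)² = 1/7, sgn +1
4πI² = N·(3j₀)²·(3jₘ)² = 9/7
I = -1·√(1.28571/4π) = -0.31986543
No selection rule forces the value: the integral is nonzero (none).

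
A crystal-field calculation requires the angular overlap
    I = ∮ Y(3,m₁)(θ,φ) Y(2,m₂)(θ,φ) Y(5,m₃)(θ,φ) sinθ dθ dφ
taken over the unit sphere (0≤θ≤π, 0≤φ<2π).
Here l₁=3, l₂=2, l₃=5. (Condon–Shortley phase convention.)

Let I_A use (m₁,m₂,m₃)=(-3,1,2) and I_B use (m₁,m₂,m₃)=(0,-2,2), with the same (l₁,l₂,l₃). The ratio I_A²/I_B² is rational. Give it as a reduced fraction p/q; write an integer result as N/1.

1/5

Shared (l₁,l₂,l₃)=(3,2,5): N and (l;000)² cancel in I_A²/I_B².
A: Δ = 0!·6!·4!/11! = 1/2310; Racah Σ t=0..0: t=0:+1/4320 = 1/4320; ⇒ 3j(3 2 5; -3 1 2)² = 1/330, sgn -1
B: Δ = 0!·6!·4!/11! = 1/2310; Racah Σ t=0..0: t=0:+1/864 = 1/864; ⇒ 3j(3 2 5; 0 -2 2)² = 1/66, sgn -1
I_A²/I_B² = (1/330)/(1/66) = 1/5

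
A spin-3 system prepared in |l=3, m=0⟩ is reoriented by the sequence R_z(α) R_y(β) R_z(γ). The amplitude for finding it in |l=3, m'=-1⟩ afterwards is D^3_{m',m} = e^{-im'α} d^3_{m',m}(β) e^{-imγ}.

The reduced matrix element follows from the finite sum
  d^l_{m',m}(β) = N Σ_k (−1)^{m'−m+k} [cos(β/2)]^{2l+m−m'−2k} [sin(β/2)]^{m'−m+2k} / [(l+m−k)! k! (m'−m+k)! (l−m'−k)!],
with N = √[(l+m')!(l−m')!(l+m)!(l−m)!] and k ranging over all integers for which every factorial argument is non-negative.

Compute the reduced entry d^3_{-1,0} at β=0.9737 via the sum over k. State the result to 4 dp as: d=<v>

d=0.2079

d^3_{-1,0}(β=0.9737) via the finite sum:
Half-angle: c=0.883811, s=0.467844. N=√(2·24·6·6)=41.569219
The bounds max(0,m−m')=1 and min(l+m,l−m')=3 give 3 terms
  k=1: (−1)^0·41.5692/(12)·0.8838^5·0.4678^1 = +0.873954
  k=2: (−1)^1·41.5692/(4)·0.8838^3·0.4678^3 = -0.734673
  k=3: (−1)^2·41.5692/(12)·0.8838^1·0.4678^5 = +0.068621
d^3_{-1,0}(0.9737) = +0.873954 -0.734673 +0.068621 = +0.207903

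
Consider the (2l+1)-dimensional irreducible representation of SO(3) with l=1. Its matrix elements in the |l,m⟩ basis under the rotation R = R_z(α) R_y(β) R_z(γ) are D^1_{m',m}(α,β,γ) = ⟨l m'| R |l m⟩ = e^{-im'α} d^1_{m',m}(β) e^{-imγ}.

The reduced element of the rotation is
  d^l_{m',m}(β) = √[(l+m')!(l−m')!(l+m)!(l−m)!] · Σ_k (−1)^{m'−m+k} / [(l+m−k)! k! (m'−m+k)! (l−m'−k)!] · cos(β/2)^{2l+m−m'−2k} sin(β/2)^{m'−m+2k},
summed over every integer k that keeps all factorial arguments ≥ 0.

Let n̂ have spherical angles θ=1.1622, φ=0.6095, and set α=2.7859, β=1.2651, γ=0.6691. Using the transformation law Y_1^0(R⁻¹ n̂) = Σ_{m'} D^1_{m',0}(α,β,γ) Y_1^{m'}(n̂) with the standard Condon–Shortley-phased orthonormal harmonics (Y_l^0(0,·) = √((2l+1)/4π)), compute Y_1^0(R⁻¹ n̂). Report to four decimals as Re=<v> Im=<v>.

Re=-0.1850 Im=0.0000

Need the full column D^1_{m',0} for m'=−1..1 at α=2.7859, β=1.2651, γ=0.6691.
cos(β/2)=0.806523, sin(β/2)=0.591203
d^1_{-1,0}: single k=1 term ⇒ +0.674324;  D = -0.632115+0.234826i
d^1_{0,0}: k∈[0..1] ⇒ +0.650479 -0.349521 = +0.300957;  D = +0.300957+0.000000i
d^1_{1,0}: single k=0 term ⇒ -0.674324;  D = +0.632115+0.234826i
Y_1^{m'}(θ=1.1622,φ=0.6095) and Σ D·Y over m':
  (-0.6321+0.2348i)·(+0.2600-0.1815i)  (+0.3010+0.0000i)·(+0.1941+0.0000i)  (+0.6321+0.2348i)·(-0.2600-0.1815i)
Y_1^0(R⁻¹ n̂) = -0.184985+0.000000i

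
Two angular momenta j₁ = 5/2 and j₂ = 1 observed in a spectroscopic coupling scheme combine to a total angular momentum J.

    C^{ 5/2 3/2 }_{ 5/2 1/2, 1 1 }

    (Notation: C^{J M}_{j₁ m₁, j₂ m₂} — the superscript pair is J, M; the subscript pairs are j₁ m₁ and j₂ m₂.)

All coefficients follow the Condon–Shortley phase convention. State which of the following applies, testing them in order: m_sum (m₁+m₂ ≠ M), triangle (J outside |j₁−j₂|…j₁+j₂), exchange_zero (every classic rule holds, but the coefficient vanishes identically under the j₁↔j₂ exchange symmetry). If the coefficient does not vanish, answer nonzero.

m-sum: m₁+m₂ = 1/2+1 = 3/2, M = 3/2  ✓
triangle: |j₁−j₂| = 3/2 ≤ J = 5/2 ≤ j₁+j₂ = 7/2  ✓
exchange: j₁≠j₂ or m₁≠m₂ — the exchange symmetry imposes no constraint here
value check: CG = −√(16/35) = -0.676123 ≠ 0

nonzero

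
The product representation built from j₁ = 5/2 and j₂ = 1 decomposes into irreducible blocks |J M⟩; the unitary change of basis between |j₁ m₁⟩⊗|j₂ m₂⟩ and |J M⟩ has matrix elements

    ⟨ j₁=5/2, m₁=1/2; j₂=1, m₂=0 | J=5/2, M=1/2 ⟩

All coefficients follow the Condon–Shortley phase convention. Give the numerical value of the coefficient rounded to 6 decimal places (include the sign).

+√(1/35) = +0.169031

√[6·1!4!1!/7! · 3!2!1!1!3!2!] = √(144/35)
  +(−1)^0/∏(0,1,2,1,2,0)! = 1/4  (running 1/4)
  +(−1)^1/∏(1,0,1,0,3,1)! = -1/6  (running 1/12)
⟨..|..⟩ = √(144/35)·(1/12) = +0.169031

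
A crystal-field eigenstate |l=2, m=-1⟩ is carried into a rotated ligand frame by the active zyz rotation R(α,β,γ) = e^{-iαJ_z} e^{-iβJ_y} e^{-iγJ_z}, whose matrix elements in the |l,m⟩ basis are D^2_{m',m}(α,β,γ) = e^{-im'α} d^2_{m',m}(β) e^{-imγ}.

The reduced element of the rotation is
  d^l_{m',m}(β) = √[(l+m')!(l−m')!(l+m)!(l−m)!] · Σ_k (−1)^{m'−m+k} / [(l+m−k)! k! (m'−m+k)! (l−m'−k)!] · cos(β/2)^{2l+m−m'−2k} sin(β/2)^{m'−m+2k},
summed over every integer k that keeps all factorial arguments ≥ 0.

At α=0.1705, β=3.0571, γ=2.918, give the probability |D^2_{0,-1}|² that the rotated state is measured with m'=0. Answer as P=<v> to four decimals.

Split into d^2_{0,-1}(β=3.0571) × two z-phases.
c=cos(3.057100/2)=0.042234, s=sin(3.057100/2)=0.999108; N=√[2·2·1·6]=4.898979
k∈{0,1} keeps every argument non-negative
  k=0: (−1)^1·4.8990/(2)·0.0422^3·0.9991^1 = -0.000184
  k=1: (−1)^2·4.8990/(2)·0.0422^1·0.9991^3 = +0.103175
d^2_{0,-1}(3.0571) = -0.000184 +0.103175 = +0.102990
|D^2_{0,-1}|² = |d^2_{0,-1}(β)|² = (+0.102990)² = 0.010607 (the z-rotation phases have unit modulus)

P=0.0106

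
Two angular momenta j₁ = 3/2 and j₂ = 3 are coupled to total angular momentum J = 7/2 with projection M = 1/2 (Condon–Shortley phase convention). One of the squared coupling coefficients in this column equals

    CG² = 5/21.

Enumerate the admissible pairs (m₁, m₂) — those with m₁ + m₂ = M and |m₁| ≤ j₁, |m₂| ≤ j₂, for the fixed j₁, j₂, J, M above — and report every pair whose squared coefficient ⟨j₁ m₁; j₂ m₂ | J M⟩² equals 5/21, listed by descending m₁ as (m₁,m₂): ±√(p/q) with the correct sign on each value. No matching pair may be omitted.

Admissible pairs with m₁+m₂ = M = 1/2: (-3/2,2), (-1/2,1), (1/2,0), (3/2,-1)
  (m₁,m₂)=(3/2,-1): CG² = 8/21, CG = +√(8/21)
  (m₁,m₂)=(1/2,0): CG² = 2/21, CG = +√(2/21)
  (m₁,m₂)=(-1/2,1): CG² = 2/7, CG = −√(2/7)
  (m₁,m₂)=(-3/2,2): CG² = 5/21, CG = −√(5/21)   ← matches the target
Pairs with CG² = 5/21: (-3/2,2): −√(5/21)

(-3/2,2): −√(5/21)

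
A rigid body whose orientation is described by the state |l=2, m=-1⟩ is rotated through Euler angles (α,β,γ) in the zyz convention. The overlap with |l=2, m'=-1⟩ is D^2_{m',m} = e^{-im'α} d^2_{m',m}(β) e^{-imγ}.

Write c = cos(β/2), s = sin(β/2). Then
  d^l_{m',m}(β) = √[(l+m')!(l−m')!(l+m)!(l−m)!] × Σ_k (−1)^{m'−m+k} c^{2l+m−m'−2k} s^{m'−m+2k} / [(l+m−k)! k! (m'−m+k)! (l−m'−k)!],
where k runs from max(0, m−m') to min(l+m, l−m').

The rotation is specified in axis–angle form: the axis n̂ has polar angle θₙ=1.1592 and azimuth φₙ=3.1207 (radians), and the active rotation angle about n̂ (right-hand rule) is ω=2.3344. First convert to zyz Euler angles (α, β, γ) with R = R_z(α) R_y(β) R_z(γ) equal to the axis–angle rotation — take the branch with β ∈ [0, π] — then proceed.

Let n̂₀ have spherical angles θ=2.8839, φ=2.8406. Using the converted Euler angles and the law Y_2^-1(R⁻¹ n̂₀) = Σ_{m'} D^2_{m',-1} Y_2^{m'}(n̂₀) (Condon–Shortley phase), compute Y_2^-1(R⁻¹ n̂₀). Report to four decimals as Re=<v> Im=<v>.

Re=0.2129 Im=-0.3054

Axis–angle → zyz. n̂ = (sinθₙcosφₙ, sinθₙsinφₙ, cosθₙ) = (-0.916283, +0.019146, +0.400073), ω = 2.3344.
R = I cosω + sinω [n̂]ₓ + (1−cosω) n̂n̂ᵀ gives
  R = [+0.728637, -0.318667, -0.606250; +0.259317, -0.690909, +0.674833; -0.633911, -0.648919, -0.420786]
β = atan2(√(R₁₃²+R₂₃²), R₃₃) = 2.005108; α = atan2(R₂₃, R₁₃) mod 2π = 2.302711; γ = atan2(R₃₂, −R₃₁) mod 2π = 5.486089
Need the full column D^2_{m',-1} for m'=−2..2 at α=2.3027, β=2.0051, γ=5.4861.
cos(β/2)=0.538152, sin(β/2)=0.842848
d^2_{-2,-1}: single k=1 term ⇒ +0.262720;  D = -0.206458-0.162472i
d^2_{-1,-1}: k∈[0..1] ⇒ +0.083872 -0.617204 = -0.533332;  D = -0.034739-0.532200i
d^2_{0,-1}: k∈[0..1] ⇒ -0.321765 +0.789275 = +0.467510;  D = +0.326689-0.334424i
d^2_{1,-1}: k∈[0..1] ⇒ +0.617204 -0.504658 = +0.112546;  D = -0.112448-0.004701i
d^2_{2,-1}: single k=0 term ⇒ -0.644440;  D = -0.410274-0.496969i
Y_2^{m'}(θ=2.8839,φ=2.8406) and Σ D·Y over m':
  (-0.2065-0.1625i)·(+0.0207+0.0142i)  (-0.0347-0.5322i)·(+0.1818+0.0564i)  (+0.3267-0.3344i)·(+0.5693+0.0000i)  (-0.1124-0.0047i)·(-0.1818+0.0564i)  (-0.4103-0.4970i)·(+0.0207-0.0142i)
Y_2^-1(R⁻¹ n̂) = +0.212923-0.305357i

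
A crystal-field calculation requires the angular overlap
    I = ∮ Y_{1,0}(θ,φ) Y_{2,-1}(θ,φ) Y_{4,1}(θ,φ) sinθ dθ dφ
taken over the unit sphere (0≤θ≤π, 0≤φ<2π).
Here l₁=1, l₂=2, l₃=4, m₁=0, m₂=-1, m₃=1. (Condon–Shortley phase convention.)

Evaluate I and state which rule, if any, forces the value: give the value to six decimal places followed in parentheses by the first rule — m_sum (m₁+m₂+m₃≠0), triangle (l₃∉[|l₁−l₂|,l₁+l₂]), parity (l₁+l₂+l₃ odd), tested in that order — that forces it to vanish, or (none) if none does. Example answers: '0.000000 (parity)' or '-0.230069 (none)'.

triangle: need 1≤l₃≤3, have 4; I=0

0.000000 (triangle)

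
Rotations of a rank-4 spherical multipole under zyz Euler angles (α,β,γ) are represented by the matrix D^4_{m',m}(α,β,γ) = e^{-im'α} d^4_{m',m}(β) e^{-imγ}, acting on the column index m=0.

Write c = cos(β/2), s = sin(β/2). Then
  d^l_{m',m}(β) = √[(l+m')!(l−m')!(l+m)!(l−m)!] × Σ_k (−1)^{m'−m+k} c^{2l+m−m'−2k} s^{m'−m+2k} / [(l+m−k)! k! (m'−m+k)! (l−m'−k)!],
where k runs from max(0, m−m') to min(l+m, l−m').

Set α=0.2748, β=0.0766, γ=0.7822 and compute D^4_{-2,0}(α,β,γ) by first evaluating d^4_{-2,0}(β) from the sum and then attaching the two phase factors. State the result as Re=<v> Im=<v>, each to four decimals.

Re=0.0118 Im=0.0072

First d^4_{-2,0}(β=0.0766), then the phase factors e^{-i(-2)α} and e^{-i(0)γ}:
c=cos(0.076600/2)=0.999267, s=sin(0.076600/2)=0.038291; N=√[2·720·24·24]=910.735966
k∈{2,3,4} keeps every argument non-negative
  k=2: (−1)^0·910.7360/(96)·0.9993^6·0.0383^2 = +0.013848
  k=3: (−1)^1·910.7360/(36)·0.9993^4·0.0383^4 = -0.000054
  k=4: (−1)^2·910.7360/(96)·0.9993^2·0.0383^6 = +0.000000
d^4_{-2,0}(0.0766) = +0.013848 -0.000054 +0.000000 = +0.013794
Phases: e^{-i·(-2)·0.2748}=+0.852734+0.522346i, e^{-i·(0)·0.7822}=+1.000000+0.000000i ⇒ D=+0.011763+0.007205i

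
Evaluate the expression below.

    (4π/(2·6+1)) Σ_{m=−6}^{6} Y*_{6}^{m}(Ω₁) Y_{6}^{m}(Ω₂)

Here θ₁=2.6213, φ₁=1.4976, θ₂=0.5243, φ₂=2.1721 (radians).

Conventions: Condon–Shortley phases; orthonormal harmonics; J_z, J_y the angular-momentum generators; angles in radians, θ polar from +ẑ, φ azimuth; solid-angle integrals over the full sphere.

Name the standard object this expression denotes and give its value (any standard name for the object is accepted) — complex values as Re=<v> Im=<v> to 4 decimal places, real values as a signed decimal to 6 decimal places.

This sum is the spherical-harmonic addition theorem: it equals the Legendre polynomial P_l(cos γ) of the angle γ between the two directions.
Term-by-term m-sum for l=6 (normalisation 4π/13 = 0.966644):
  m=-6: Y*=-0.00660 + 0.00310j  Y=0.00679 - 0.00342j  product -0.00003 + 0.00004j
  m=-5: Y*=-0.01578 - 0.04117j  Y=-0.00613 + 0.04513j  product 0.00195 - 0.00046j
  m=-4: Y*=0.15192 - 0.04580j  Y=-0.12025 - 0.10900j  product -0.02326 - 0.01105j
  m=-3: Y*=0.07989 + 0.35794j  Y=0.36090 - 0.08569j  product 0.05950 + 0.12234j
  m=-2: Y*=-0.48996 + 0.07224j  Y=-0.17754 + 0.46021j  product 0.05374 - 0.23831j
  m=-1: Y*=-0.01454 - 0.19823j  Y=-0.10612 - 0.15468j  product -0.02912 + 0.02328j
  m=+0: Y*=-0.37626 + 0.00000j  Y=-0.38128 + 0.00000j  product 0.14346 + 0.00000j
  m=+1: Y*=0.01454 - 0.19823j  Y=0.10612 - 0.15468j  product -0.02912 - 0.02328j
  m=+2: Y*=-0.48996 - 0.07224j  Y=-0.17754 - 0.46021j  product 0.05374 + 0.23831j
  m=+3: Y*=-0.07989 + 0.35794j  Y=-0.36090 - 0.08569j  product 0.05950 - 0.12234j
  m=+4: Y*=0.15192 + 0.04580j  Y=-0.12025 + 0.10900j  product -0.02326 + 0.01105j
  m=+5: Y*=0.01578 - 0.04117j  Y=0.00613 + 0.04513j  product 0.00195 + 0.00046j
  m=+6: Y*=-0.00660 - 0.00310j  Y=0.00679 + 0.00342j  product -0.00003 - 0.00004j
Total Σ_m = 0.26903 - 0.00000j. Multiply by 0.966644: 0.26005 - 0.00000j. P_6(cos γ) = 0.260055

Legendre polynomial (addition theorem), +0.260055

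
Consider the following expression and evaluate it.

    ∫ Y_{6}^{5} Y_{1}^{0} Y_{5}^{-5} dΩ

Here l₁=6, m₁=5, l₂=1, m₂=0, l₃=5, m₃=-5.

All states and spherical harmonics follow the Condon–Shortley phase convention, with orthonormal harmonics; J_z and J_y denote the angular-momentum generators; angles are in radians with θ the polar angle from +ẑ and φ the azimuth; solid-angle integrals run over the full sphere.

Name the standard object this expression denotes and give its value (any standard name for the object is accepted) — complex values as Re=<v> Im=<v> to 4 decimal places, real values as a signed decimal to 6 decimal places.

Gaunt coefficient, -0.135514

This is a Gaunt coefficient — the integral of a triple product of spherical harmonics over the sphere.
m-sum 0 ✓  L=12 even ✓  5≤5≤7 ✓
Π(2lᵢ+1) = 13×3×11 = 429
triangle coeff Δ(6,1,5) = 1/858
Σ_t [1,1]: t=1:−1/14400 = -1/14400
(3j)²=6/143 [(6 1 5; 0 0 0)], sign=+1
Σ_t [1,1]: t=1:−1/3628800 = -1/3628800
(3j)²=1/78 [(6 1 5; 5 0 -5)], sign=-1
⇒ 4πI² = 3/13
I = (-1)√(3/13/(4π)) = -0.13551395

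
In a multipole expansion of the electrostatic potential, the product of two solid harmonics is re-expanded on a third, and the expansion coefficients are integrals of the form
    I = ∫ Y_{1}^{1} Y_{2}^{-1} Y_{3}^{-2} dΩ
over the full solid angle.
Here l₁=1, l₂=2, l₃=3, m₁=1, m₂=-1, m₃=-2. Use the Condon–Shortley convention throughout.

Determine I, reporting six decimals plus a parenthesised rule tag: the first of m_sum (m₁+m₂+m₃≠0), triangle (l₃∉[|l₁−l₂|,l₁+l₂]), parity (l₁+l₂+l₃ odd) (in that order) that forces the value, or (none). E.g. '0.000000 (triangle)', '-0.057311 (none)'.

0.000000 (m_sum)

Σmᵢ = -2 ≠ 0, so the φ-integral vanishes; I = 0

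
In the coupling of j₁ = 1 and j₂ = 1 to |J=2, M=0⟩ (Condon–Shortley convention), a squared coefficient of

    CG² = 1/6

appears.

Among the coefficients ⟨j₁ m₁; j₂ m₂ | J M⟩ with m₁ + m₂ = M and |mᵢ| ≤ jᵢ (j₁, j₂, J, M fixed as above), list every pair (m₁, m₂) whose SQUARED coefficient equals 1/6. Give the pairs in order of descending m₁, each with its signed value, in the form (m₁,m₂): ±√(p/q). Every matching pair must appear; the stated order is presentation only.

(1,-1): +√(1/6); (-1,1): +√(1/6)

Admissible pairs with m₁+m₂ = M = 0: (-1,1), (0,0), (1,-1)
  (m₁,m₂)=(1,-1): CG² = 1/6, CG = +√(1/6)   ← matches the target
  (m₁,m₂)=(0,0): CG² = 2/3, CG = +√(2/3)
  (m₁,m₂)=(-1,1): CG² = 1/6, CG = +√(1/6)   ← matches the target
Pairs with CG² = 1/6: (1,-1): +√(1/6); (-1,1): +√(1/6)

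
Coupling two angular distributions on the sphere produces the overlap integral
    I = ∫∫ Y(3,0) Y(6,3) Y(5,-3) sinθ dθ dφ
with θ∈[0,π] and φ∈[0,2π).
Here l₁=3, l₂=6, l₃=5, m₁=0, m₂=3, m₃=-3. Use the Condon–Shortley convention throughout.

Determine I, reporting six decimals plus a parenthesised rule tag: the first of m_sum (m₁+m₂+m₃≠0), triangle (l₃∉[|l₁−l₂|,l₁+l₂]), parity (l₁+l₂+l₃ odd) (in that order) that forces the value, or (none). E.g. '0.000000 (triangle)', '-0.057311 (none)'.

Checks pass: Σm=0; 14 even; l₃=5∈[3,9].
(2·3+1)(2·6+1)(2·5+1) = 1001
Δ: 4! 2! 8! / 15! → 1/675675
sum: t=1:−1/8640 t=2:+1/2304 t=3:−1/8640 = 7/34560
3j²(3 6 5; 0 0 0) = Δ·Π!·Σ² = 7/429  (sign -1)
sum: t=1:−1/483840 t=2:+1/20160 t=3:−1/17280 = -1/96768
3j²(3 6 5; 0 3 -3) = Δ·Π!·Σ² = 1/1001  (sign -1)
combine: 4πI² = 1001·7/429·1/1001 = 7/429
take √, sign +1: I = 0.03603425
No selection rule forces the value: the integral is nonzero (none).

0.036034 (none)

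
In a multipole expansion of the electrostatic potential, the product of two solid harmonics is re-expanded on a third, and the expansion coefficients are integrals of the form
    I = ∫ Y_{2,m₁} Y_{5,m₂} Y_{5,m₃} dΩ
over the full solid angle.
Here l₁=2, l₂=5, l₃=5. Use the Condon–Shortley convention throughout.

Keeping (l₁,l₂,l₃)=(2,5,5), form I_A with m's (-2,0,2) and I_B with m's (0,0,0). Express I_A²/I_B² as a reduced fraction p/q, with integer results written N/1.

7/5

Shared (l₁,l₂,l₃)=(2,5,5): N and (l;000)² cancel in I_A²/I_B².
A: Δ = 2!·2!·8!/13! = 1/38610; Racah Σ t=2..2: t=2:+1/2880 = 1/2880; ⇒ 3j(2 5 5; -2 0 2)² = 14/429, sgn -1
B: Δ = 2!·2!·8!/13! = 1/38610; Racah Σ t=0..2: t=0:+1/2880 t=1:−1/576 t=2:+1/2880 = -1/960; ⇒ 3j(2 5 5; 0 0 0)² = 10/429, sgn +1
I_A²/I_B² = (14/429)/(10/429) = 7/5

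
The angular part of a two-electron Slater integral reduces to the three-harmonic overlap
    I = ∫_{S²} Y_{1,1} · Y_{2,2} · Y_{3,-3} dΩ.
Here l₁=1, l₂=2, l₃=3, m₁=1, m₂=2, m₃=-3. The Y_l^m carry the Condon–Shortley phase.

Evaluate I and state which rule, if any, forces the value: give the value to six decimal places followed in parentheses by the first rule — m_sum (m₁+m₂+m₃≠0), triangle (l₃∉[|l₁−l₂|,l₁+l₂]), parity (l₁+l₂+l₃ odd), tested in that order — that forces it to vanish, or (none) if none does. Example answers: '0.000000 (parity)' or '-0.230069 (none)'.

Rules hold: Σm=0, L=6 even, 1≤3≤3.
N = 3·5·7 = 105
Δ = 0!·2!·4!/7! = 1/105
Racah Σ t=0..0: t=0:+1/4 = 1/4
⇒ 3j(1 2 3; 0 0 0)² = 3/35, sgn -1
Racah Σ t=0..0: t=0:+1/48 = 1/48
⇒ 3j(1 2 3; 1 2 -3)² = 1/7, sgn +1
4πI² = N·(3j₀)²·(3jₘ)² = 9/7
I = -1·√(1.28571/4π) = -0.31986543
No selection rule forces the value: the integral is nonzero (none).

-0.319865 (none)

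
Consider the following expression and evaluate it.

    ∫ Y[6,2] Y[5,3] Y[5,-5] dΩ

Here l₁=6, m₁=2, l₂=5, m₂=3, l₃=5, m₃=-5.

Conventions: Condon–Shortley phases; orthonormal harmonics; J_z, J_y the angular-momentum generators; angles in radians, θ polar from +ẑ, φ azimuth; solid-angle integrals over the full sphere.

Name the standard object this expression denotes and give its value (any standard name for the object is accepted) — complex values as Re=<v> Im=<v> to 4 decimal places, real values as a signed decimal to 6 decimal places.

This is a Gaunt coefficient — the integral of a triple product of spherical harmonics over the sphere.
Rules hold: Σm=0, L=16 even, 1≤5≤11.
N = 13·11·11 = 1573
Δ = 6!·6!·4!/17! = 1/28588560
Racah Σ t=1..5: t=1:−1/345600 t=2:+1/13824 t=3:−1/5184 t=4:+1/13824 t=5:−1/345600 = -7/129600
⇒ 3j(6 5 5; 0 0 0)² = 80/7293, sgn +1
Racah Σ t=4..4: t=4:+1/829440 = 1/829440
⇒ 3j(6 5 5; 2 3 -5)² = 35/2431, sgn +1
4πI² = N·(3j₀)²·(3jₘ)² = 2800/11271
I = +1·√(0.248425/4π) = 0.14060244

Gaunt coefficient, +0.140602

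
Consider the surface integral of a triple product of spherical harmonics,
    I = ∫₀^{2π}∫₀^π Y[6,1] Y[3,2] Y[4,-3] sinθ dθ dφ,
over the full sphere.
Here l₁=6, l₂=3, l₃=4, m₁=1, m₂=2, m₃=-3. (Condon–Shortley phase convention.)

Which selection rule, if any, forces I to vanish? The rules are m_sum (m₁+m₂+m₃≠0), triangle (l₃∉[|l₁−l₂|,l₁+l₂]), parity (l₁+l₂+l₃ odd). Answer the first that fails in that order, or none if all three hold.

parity

azimuthal sum: 1 + 2 − 3 = 0  ✓
3 ≤ 4 ≤ 9 (triangle on l)  ✓
L = 6 + 3 + 4 = 13 (odd)  ✗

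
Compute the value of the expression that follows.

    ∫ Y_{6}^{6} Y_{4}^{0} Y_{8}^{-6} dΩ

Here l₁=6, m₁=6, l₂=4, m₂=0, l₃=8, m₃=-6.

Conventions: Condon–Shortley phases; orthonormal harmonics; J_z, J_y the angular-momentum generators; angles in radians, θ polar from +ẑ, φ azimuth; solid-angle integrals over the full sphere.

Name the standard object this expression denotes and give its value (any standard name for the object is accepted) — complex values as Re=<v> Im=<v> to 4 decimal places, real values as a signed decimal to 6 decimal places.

Gaunt coefficient, -0.171490

This is a Gaunt coefficient — the integral of a triple product of spherical harmonics over the sphere.
Checks pass: Σm=0; 18 even; l₃=8∈[2,10].
(2·6+1)(2·4+1)(2·8+1) = 1989
Δ: 2! 10! 6! / 19! → 1/23279256
sum: t=0:+1/1658880 t=1:−1/518400 t=2:+1/1658880 = -1/1382400
3j²(6 4 8; 0 0 0) = Δ·Π!·Σ² = 504/46189  (sign -1)
sum: t=0:+1/348364800 = 1/348364800
3j²(6 4 8; 6 0 -6) = Δ·Π!·Σ² = 11/646  (sign +1)
combine: 4πI² = 1989·504/46189·11/646 = 2268/6137
take √, sign -1: I = -0.17148989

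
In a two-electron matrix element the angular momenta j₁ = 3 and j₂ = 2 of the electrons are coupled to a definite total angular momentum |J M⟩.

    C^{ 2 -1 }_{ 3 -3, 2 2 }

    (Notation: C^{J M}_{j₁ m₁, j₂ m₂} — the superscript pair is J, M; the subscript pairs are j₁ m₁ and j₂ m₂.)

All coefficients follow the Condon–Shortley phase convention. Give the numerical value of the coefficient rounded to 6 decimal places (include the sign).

−√(5/14) = -0.597614

j₁+j₂−J=3  J+j₁−j₂=3  J−j₁+j₂=1  j₁+j₂+J+1=8
(j₁±m₁, j₂±m₂, J±M) = (0,6,4,0,1,3)
P² = 3240/7
sum k=3..3:
  [3] −1/36 = -1/36
S = -1/36
C² = P²·S² = 5/14 ; C = -0.597614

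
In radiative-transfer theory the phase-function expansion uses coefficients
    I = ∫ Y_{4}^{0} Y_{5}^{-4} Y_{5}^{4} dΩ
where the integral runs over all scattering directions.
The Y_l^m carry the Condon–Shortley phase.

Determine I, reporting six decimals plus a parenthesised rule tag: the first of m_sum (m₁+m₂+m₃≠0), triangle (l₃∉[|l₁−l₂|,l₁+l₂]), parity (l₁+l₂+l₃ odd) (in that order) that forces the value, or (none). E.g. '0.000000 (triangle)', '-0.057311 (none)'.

m-sum 0 ✓  L=14 even ✓  1≤5≤9 ✓
Π(2lᵢ+1) = 9×11×11 = 1089
triangle coeff Δ(4,5,5) = 1/3153150
Σ_t [0,4]: t=0:+1/69120 t=1:−1/1728 t=2:+1/576 t=3:−1/1728 t=4:+1/69120 = 7/11520
(3j)²=2/143 [(4 5 5; 0 0 0)], sign=-1
Σ_t [0,1]: t=0:+1/69120 t=1:−1/25920 = -1/41472
(3j)²=2/143 [(4 5 5; 0 -4 4)], sign=+1
⇒ 4πI² = 36/169
I = (-1)√(36/169/(4π)) = -0.13019760
No selection rule forces the value: the integral is nonzero (none).

-0.130198 (none)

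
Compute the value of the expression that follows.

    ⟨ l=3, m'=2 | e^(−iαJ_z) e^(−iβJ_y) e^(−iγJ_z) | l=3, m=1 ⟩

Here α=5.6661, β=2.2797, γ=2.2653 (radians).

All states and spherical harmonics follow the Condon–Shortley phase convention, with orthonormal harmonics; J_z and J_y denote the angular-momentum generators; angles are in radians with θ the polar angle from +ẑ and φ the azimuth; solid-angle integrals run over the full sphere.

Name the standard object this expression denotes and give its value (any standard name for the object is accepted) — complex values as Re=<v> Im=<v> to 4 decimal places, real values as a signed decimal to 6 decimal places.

This is a Wigner D-matrix element — the rotation-matrix element ⟨l m'| R(α,β,γ) |l m⟩ in the angular-momentum basis.
Split into d^3_{2,1}(β=2.2797) × two z-phases.
c=cos(2.279700/2)=0.417731, s=sin(2.279700/2)=0.908571; N=√[120·1·24·2]=75.894664
k∈{0,1} keeps every argument non-negative
  k=0: (−1)^1·75.8947/(24)·0.4177^5·0.9086^1 = -0.036546
  k=1: (−1)^2·75.8947/(12)·0.4177^3·0.9086^3 = +0.345777
d^3_{2,1}(2.2797) = -0.036546 +0.345777 = +0.309231
Attach z-rotation phases: D = e^{-i(2)(5.6661)}·(+0.309231)·e^{-i(1)(2.2653)} = +0.158898-0.265283i

Wigner D-matrix element, Re=0.1589 Im=-0.2653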